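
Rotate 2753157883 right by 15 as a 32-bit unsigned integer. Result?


Rotate 0b10100100000110011101101011111011 right by 15 (32-bit) = 0b10110101111101110100100000110011 = 3052881971

3052881971


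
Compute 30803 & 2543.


0b111100001010011 & 0b100111101111 = 0b100001000011 = 2115

2115


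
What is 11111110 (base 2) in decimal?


11111110 in decimal = 254

254


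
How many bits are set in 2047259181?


0b1111010000001101011001000101101 has 15 set bits

15


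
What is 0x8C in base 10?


8C hex = 140 decimal

140


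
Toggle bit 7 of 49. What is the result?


49 ^ (1 << 7) = 49 ^ 128 = 177

177


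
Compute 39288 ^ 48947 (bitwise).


0b1001100101111000 ^ 0b1011111100110011 = 0b10011001001011 = 9803

9803


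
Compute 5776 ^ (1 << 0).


5776 ^ (1 << 0) = 5776 ^ 1 = 5777

5777


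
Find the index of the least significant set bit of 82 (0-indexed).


0b1010010. Lowest set bit at position 1

1


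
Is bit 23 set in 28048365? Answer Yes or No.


0b1101010111111101111101101, bit 23 = 1. Yes

Yes


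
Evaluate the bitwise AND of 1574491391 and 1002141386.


0b1011101110110001101010011111111 & 0b111011101110110111011011001010 = 0b11001100110000101010011001010 = 429413578

429413578


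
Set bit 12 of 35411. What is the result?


35411 | (1 << 12) = 35411 | 4096 = 39507

39507


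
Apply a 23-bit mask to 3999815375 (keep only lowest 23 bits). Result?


3999815375 & 8388607 = 6837967

6837967


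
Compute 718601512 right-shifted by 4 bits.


0b101010110101001111110100101000 >> 4 = 0b10101011010100111111010010 = 44912594

44912594


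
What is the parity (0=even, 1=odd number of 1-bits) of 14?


0b1110 has 3 ones => parity 1

1


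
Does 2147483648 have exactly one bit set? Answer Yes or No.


0b10000000000000000000000000000000. Only one bit set => Yes

Yes


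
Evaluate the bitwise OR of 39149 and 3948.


0b1001100011101101 | 0b111101101100 = 0b1001111111101101 = 40941

40941


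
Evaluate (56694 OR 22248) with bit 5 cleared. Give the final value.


Step 1: 56694 | 22248 = 57342
Step 2: 57342 & ~(1 << 5) = 57310

57310


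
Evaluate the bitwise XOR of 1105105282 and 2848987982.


0b1000001110111101001000110000010 ^ 0b10101001110100000001101101001110 = 0b11101000000011101000101011001100 = 3893267148

3893267148


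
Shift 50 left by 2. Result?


0b110010 << 2 = 0b11001000 = 200

200


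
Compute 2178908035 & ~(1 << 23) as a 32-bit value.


2178908035 & ~(1 << 23) = 2170519427

2170519427


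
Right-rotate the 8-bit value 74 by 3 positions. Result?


Rotate 0b1001010 right by 3 (8-bit) = 0b1001001 = 73

73


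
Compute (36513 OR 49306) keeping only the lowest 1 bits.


Step 1: 36513 | 49306 = 52923
Step 2: 52923 & 1 = 1

1


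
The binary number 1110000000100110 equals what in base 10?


1110000000100110 in decimal = 57382

57382


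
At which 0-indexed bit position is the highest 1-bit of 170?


0b10101010. Highest set bit at position 7

7


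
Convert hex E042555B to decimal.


E042555B hex = 3762443611 decimal

3762443611


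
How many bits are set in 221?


0b11011101 has 6 set bits

6


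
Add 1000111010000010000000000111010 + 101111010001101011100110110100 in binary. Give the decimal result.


1000111010000010000000000111010 + 101111010001101011100110110100 = 1110110100001111011100111101110 = 1988606446

1988606446


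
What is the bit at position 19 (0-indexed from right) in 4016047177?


0b11101111011000000000010001001001, position 19 = 0

0


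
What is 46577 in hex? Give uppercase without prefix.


46577 = B5F1 hex

B5F1


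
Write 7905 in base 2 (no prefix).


7905 = 1111011100001 in binary

1111011100001


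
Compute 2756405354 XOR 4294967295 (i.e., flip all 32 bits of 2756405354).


2756405354 ^ 4294967295 = 1538561941

1538561941


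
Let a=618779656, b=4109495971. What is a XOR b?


618779656 ^ 4109495971 = 3490724523

3490724523


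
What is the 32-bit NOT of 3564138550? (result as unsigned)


~0b11010100011100000111000000110110 = 0b101011100011111000111111001001 = 730828745 (32-bit unsigned)

730828745


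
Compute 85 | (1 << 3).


85 | (1 << 3) = 85 | 8 = 93

93


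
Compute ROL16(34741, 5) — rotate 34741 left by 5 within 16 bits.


Rotate 0b1000011110110101 left by 5 (16-bit) = 0b1111011010110000 = 63152

63152


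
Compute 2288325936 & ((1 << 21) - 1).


2288325936 & 2097151 = 333104

333104


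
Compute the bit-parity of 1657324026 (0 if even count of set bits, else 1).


0b1100010110010001100000111111010 has 15 ones => parity 1

1


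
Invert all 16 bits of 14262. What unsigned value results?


14262 ^ 65535 = 51273

51273


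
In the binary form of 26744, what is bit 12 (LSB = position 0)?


0b110100001111000, position 12 = 0

0


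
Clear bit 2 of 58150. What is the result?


58150 & ~(1 << 2) = 58146

58146


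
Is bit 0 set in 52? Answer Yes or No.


0b110100, bit 0 = 0. No

No


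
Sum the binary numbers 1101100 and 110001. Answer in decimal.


1101100 + 110001 = 10011101 = 157

157


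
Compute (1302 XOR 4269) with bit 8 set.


Step 1: 1302 ^ 4269 = 5563
Step 2: 5563 | (1 << 8) = 5563 | 256 = 5563

5563


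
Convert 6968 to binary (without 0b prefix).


6968 = 1101100111000 in binary

1101100111000


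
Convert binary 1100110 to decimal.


1100110 in decimal = 102

102


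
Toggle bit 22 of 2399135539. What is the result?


2399135539 ^ (1 << 22) = 2399135539 ^ 4194304 = 2394941235

2394941235


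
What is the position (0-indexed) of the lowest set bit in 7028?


0b1101101110100. Lowest set bit at position 2

2


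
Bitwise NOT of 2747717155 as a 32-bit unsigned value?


~0b10100011110001101101011000100011 = 0b1011100001110010010100111011100 = 1547250140 (32-bit unsigned)

1547250140


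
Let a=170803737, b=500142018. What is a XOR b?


170803737 ^ 500142018 = 400674267

400674267


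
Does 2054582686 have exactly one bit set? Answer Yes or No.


0b1111010011101100111000110011110. Multiple bits set => No

No


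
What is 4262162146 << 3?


0b11111110000010110110111011100010 << 3 = 0b11111110000010110110111011100010000 = 34097297168

34097297168


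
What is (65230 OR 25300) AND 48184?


Step 1: 65230 | 25300 = 65246
Step 2: 65246 & 48184 = 48152

48152


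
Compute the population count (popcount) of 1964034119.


0b1110101000100001100100001000111 has 13 set bits

13


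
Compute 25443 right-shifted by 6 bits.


0b110001101100011 >> 6 = 0b110001101 = 397

397


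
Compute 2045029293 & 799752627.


0b1111001111001001010101110101101 & 0b101111101010110100000110110011 = 0b101001101000000000000110100001 = 698352033

698352033


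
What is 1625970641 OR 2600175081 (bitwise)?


0b1100000111010100101011111010001 | 0b10011010111110111000010111101001 = 0b11111010111110111101011111111001 = 4210808825

4210808825


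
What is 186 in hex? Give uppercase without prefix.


186 = BA hex

BA


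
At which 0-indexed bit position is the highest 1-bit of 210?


0b11010010. Highest set bit at position 7

7


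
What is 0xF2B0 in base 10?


F2B0 hex = 62128 decimal

62128


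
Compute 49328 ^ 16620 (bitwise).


0b1100000010110000 ^ 0b100000011101100 = 0b1000000001011100 = 32860

32860


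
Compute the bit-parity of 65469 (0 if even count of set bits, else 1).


0b1111111110111101 has 14 ones => parity 0

0


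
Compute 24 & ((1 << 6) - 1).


24 & 63 = 24

24


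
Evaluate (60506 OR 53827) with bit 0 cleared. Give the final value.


Step 1: 60506 | 53827 = 65115
Step 2: 65115 & ~(1 << 0) = 65114

65114


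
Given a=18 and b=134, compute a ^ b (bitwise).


18 ^ 134 = 148

148


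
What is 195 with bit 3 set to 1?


195 | (1 << 3) = 195 | 8 = 203

203


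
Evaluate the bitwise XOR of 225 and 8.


0b11100001 ^ 0b1000 = 0b11101001 = 233

233


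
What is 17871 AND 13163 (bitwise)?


0b100010111001111 & 0b11001101101011 = 0b101001011 = 331

331


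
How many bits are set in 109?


0b1101101 has 5 set bits

5


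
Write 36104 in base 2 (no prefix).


36104 = 1000110100001000 in binary

1000110100001000


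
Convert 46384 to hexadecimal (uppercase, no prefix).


46384 = B530 hex

B530


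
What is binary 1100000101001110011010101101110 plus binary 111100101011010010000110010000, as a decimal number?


1100000101001110011010101101110 + 111100101011010010000110010000 = 10011101010101000101011011111110 = 2639550206

2639550206


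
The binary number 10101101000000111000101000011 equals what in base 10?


10101101000000111000101000011 in decimal = 362836291

362836291


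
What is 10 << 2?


0b1010 << 2 = 0b101000 = 40

40


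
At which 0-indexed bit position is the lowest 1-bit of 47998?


0b1011101101111110. Lowest set bit at position 1

1


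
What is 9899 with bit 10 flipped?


9899 ^ (1 << 10) = 9899 ^ 1024 = 8875

8875


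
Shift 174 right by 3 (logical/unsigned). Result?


0b10101110 >> 3 = 0b10101 = 21

21


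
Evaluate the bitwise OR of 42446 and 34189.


0b1010010111001110 | 0b1000010110001101 = 0b1010010111001111 = 42447

42447


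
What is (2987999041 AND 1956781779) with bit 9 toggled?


Step 1: 2987999041 & 1956781779 = 805314113
Step 2: 805314113 ^ (1 << 9) = 805314113 ^ 512 = 805313601

805313601


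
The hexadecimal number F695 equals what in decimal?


F695 hex = 63125 decimal

63125


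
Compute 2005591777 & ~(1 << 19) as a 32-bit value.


2005591777 & ~(1 << 19) = 2005067489

2005067489


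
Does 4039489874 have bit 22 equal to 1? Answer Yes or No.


0b11110000110001011011100101010010, bit 22 = 1. Yes

Yes


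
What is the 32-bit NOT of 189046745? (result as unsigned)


~0b1011010001001001111111011001 = 0b11110100101110110110000000100110 = 4105920550 (32-bit unsigned)

4105920550


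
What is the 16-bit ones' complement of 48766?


48766 ^ 65535 = 16769

16769


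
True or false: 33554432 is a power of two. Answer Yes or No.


0b10000000000000000000000000. Only one bit set => Yes

Yes


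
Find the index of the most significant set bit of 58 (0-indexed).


0b111010. Highest set bit at position 5

5


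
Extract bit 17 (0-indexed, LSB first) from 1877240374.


0b1101111111001000110101000110110, position 17 = 0

0


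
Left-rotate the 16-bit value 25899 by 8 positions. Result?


Rotate 0b110010100101011 left by 8 (16-bit) = 0b10101101100101 = 11109

11109


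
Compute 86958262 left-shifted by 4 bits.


0b101001011101110000010110110 << 4 = 0b1010010111011100000101101100000 = 1391332192

1391332192


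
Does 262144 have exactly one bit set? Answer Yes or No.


0b1000000000000000000. Only one bit set => Yes

Yes


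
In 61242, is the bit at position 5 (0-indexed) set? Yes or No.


0b1110111100111010, bit 5 = 1. Yes

Yes


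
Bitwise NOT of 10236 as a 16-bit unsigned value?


~0b10011111111100 = 0b1101100000000011 = 55299 (16-bit unsigned)

55299


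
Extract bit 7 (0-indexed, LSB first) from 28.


0b11100, position 7 = 0

0


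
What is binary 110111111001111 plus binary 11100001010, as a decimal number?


110111111001111 + 11100001010 = 111011011011001 = 30425

30425


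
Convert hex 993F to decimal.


993F hex = 39231 decimal

39231


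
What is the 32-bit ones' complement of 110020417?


110020417 ^ 4294967295 = 4184946878

4184946878


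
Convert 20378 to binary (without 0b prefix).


20378 = 100111110011010 in binary

100111110011010


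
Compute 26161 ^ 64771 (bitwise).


0b110011000110001 ^ 0b1111110100000011 = 0b1001101100110010 = 39730

39730


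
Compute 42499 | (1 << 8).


42499 | (1 << 8) = 42499 | 256 = 42755

42755


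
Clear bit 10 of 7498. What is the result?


7498 & ~(1 << 10) = 6474

6474


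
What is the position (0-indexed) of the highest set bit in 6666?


0b1101000001010. Highest set bit at position 12

12


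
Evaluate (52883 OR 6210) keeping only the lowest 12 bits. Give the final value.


Step 1: 52883 | 6210 = 57043
Step 2: 57043 & 4095 = 3795

3795


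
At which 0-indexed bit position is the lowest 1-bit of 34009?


0b1000010011011001. Lowest set bit at position 0

0


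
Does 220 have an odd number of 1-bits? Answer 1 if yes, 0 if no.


0b11011100 has 5 ones => parity 1

1


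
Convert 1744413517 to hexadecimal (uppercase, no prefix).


1744413517 = 67F9A34D hex

67F9A34D


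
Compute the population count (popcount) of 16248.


0b11111101111000 has 10 set bits

10


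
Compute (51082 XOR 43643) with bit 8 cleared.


Step 1: 51082 ^ 43643 = 28145
Step 2: 28145 & ~(1 << 8) = 27889

27889


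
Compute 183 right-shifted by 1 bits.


0b10110111 >> 1 = 0b1011011 = 91

91


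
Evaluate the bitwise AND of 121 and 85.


0b1111001 & 0b1010101 = 0b1010001 = 81

81


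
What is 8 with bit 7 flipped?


8 ^ (1 << 7) = 8 ^ 128 = 136

136


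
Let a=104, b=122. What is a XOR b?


104 ^ 122 = 18

18


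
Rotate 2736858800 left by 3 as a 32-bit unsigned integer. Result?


Rotate 0b10100011001000010010011010110000 left by 3 (32-bit) = 0b11001000010010011010110000101 = 420033925

420033925


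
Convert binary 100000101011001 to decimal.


100000101011001 in decimal = 16729

16729


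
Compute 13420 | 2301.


0b11010001101100 | 0b100011111101 = 0b11110011111101 = 15613

15613


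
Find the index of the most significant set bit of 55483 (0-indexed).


0b1101100010111011. Highest set bit at position 15

15


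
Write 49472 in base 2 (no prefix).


49472 = 1100000101000000 in binary

1100000101000000


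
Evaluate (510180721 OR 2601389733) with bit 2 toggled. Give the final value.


Step 1: 510180721 | 2601389733 = 2674835445
Step 2: 2674835445 ^ (1 << 2) = 2674835445 ^ 4 = 2674835441

2674835441


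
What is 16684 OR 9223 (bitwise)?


0b100000100101100 | 0b10010000000111 = 0b110010100101111 = 25903

25903


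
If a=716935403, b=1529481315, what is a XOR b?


716935403 ^ 1529481315 = 1905367176

1905367176


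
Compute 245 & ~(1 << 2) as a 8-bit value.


245 & ~(1 << 2) = 241

241


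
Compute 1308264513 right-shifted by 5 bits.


0b1001101111110101000100001000001 >> 5 = 0b10011011111101010001000010 = 40883266

40883266


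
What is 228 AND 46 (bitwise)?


0b11100100 & 0b101110 = 0b100100 = 36

36


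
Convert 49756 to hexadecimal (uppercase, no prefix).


49756 = C25C hex

C25C


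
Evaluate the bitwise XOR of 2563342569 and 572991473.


0b10011000110010011000000011101001 ^ 0b100010001001110010011111110001 = 0b10111010111011101010011100011000 = 3136202520

3136202520


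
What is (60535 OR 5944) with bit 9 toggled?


Step 1: 60535 | 5944 = 65407
Step 2: 65407 ^ (1 << 9) = 65407 ^ 512 = 64895

64895


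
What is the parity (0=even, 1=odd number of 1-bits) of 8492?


0b10000100101100 has 5 ones => parity 1

1


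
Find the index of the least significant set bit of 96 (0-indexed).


0b1100000. Lowest set bit at position 5

5


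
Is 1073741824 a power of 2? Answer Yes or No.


0b1000000000000000000000000000000. Only one bit set => Yes

Yes


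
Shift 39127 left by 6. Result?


0b1001100011010111 << 6 = 0b1001100011010111000000 = 2504128

2504128


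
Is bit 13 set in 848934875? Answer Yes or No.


0b110010100110011011011111011011, bit 13 = 1. Yes

Yes


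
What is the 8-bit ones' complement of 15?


15 ^ 255 = 240

240


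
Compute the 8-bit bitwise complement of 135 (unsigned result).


~0b10000111 = 0b1111000 = 120 (8-bit unsigned)

120


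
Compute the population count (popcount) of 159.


0b10011111 has 6 set bits

6


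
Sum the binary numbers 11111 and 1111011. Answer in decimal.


11111 + 1111011 = 10011010 = 154

154


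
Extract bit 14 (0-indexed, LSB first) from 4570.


0b1000111011010, position 14 = 0

0


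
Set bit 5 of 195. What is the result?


195 | (1 << 5) = 195 | 32 = 227

227


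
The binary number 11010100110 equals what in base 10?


11010100110 in decimal = 1702

1702


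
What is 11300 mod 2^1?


11300 & 1 = 0

0


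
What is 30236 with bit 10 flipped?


30236 ^ (1 << 10) = 30236 ^ 1024 = 29212

29212


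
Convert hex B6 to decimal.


B6 hex = 182 decimal

182


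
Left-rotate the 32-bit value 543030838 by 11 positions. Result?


Rotate 0b100000010111011111111000110110 left by 11 (32-bit) = 0b11101111111100011011000100000010 = 4025594114

4025594114


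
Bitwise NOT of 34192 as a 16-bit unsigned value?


~0b1000010110010000 = 0b111101001101111 = 31343 (16-bit unsigned)

31343


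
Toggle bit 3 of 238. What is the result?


238 ^ (1 << 3) = 238 ^ 8 = 230

230


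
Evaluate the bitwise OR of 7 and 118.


0b111 | 0b1110110 = 0b1110111 = 119

119


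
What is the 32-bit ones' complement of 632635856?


632635856 ^ 4294967295 = 3662331439

3662331439


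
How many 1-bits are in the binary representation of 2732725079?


0b10100010111000100001001101010111 has 15 set bits

15


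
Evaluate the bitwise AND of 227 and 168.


0b11100011 & 0b10101000 = 0b10100000 = 160

160


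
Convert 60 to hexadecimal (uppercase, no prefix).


60 = 3C hex

3C


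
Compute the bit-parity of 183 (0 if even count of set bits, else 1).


0b10110111 has 6 ones => parity 0

0


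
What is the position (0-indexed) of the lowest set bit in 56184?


0b1101101101111000. Lowest set bit at position 3

3


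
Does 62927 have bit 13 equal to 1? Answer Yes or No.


0b1111010111001111, bit 13 = 1. Yes

Yes


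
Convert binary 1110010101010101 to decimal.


1110010101010101 in decimal = 58709

58709


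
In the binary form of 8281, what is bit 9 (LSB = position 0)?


0b10000001011001, position 9 = 0

0


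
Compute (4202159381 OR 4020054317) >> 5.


Step 1: 4202159381 | 4020054317 = 4294966589
Step 2: 4294966589 >> 5 = 134217705

134217705


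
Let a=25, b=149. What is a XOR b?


25 ^ 149 = 140

140


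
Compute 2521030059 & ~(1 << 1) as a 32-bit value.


2521030059 & ~(1 << 1) = 2521030057

2521030057


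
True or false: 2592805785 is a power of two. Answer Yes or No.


0b10011010100010110001001110011001. Multiple bits set => No

No


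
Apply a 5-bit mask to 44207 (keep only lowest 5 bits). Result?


44207 & 31 = 15

15


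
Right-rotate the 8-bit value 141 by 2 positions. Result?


Rotate 0b10001101 right by 2 (8-bit) = 0b1100011 = 99

99


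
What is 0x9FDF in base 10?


9FDF hex = 40927 decimal

40927


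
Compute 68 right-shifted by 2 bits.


0b1000100 >> 2 = 0b10001 = 17

17


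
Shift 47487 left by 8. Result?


0b1011100101111111 << 8 = 0b101110010111111100000000 = 12156672

12156672


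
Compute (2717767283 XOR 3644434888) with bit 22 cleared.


Step 1: 2717767283 ^ 3644434888 = 2026143675
Step 2: 2026143675 & ~(1 << 22) = 2021949371

2021949371


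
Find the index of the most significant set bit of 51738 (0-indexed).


0b1100101000011010. Highest set bit at position 15

15


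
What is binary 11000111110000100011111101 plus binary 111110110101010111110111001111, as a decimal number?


11000111110000100011111101 + 111110110101010111110111001111 = 1000001111101001000011011001100 = 1106544332

1106544332


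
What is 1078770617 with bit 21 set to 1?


1078770617 | (1 << 21) = 1078770617 | 2097152 = 1080867769

1080867769


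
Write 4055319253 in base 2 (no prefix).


4055319253 = 11110001101101110100001011010101 in binary

11110001101101110100001011010101


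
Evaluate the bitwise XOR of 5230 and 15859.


0b1010001101110 ^ 0b11110111110011 = 0b10100110011101 = 10653

10653


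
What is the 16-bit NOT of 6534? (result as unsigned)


~0b1100110000110 = 0b1110011001111001 = 59001 (16-bit unsigned)

59001


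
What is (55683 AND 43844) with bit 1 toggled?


Step 1: 55683 & 43844 = 35072
Step 2: 35072 ^ (1 << 1) = 35072 ^ 2 = 35074

35074


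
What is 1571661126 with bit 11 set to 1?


1571661126 | (1 << 11) = 1571661126 | 2048 = 1571663174

1571663174


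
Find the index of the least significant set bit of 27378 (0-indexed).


0b110101011110010. Lowest set bit at position 1

1


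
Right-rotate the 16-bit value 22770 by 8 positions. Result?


Rotate 0b101100011110010 right by 8 (16-bit) = 0b1111001001011000 = 62040

62040


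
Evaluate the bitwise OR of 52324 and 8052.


0b1100110001100100 | 0b1111101110100 = 0b1101111101110100 = 57204

57204


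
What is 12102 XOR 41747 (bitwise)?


0b10111101000110 ^ 0b1010001100010011 = 0b1000110001010101 = 35925

35925


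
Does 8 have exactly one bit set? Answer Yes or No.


0b1000. Only one bit set => Yes

Yes


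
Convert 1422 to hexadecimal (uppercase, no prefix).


1422 = 58E hex

58E


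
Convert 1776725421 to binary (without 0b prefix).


1776725421 = 1101001111001101010110110101101 in binary

1101001111001101010110110101101


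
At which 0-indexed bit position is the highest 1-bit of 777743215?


0b101110010110110110101101101111. Highest set bit at position 29

29


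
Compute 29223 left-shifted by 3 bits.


0b111001000100111 << 3 = 0b111001000100111000 = 233784

233784


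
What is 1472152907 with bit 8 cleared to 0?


1472152907 & ~(1 << 8) = 1472152651

1472152651


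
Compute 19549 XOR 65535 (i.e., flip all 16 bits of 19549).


19549 ^ 65535 = 45986

45986


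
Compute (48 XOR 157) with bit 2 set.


Step 1: 48 ^ 157 = 173
Step 2: 173 | (1 << 2) = 173 | 4 = 173

173


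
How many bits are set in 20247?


0b100111100010111 has 9 set bits

9


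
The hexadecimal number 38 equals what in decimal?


38 hex = 56 decimal

56


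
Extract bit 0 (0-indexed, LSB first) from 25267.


0b110001010110011, position 0 = 1

1


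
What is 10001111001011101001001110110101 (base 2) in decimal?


10001111001011101001001110110101 in decimal = 2402194357

2402194357


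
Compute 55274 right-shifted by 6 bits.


0b1101011111101010 >> 6 = 0b1101011111 = 863

863


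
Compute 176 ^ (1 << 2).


176 ^ (1 << 2) = 176 ^ 4 = 180

180


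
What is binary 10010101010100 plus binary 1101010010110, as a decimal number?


10010101010100 + 1101010010110 = 11111111101010 = 16362

16362


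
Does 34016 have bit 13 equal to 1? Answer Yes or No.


0b1000010011100000, bit 13 = 0. No

No


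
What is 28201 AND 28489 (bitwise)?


0b110111000101001 & 0b110111101001001 = 0b110111000001001 = 28169

28169


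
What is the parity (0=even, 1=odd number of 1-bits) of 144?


0b10010000 has 2 ones => parity 0

0


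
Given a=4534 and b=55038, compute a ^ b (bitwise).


4534 ^ 55038 = 51016

51016


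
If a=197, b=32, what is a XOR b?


197 ^ 32 = 229

229


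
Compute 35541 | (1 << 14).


35541 | (1 << 14) = 35541 | 16384 = 51925

51925


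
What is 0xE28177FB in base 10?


E28177FB hex = 3800135675 decimal

3800135675


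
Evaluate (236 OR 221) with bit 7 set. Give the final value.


Step 1: 236 | 221 = 253
Step 2: 253 | (1 << 7) = 253 | 128 = 253

253


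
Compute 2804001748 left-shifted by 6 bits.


0b10100111001000011010101111010100 << 6 = 0b10100111001000011010101111010100000000 = 179456111872

179456111872


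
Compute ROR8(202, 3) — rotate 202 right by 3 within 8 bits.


Rotate 0b11001010 right by 3 (8-bit) = 0b1011001 = 89

89


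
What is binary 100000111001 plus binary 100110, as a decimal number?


100000111001 + 100110 = 100001011111 = 2143

2143


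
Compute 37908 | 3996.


0b1001010000010100 | 0b111110011100 = 0b1001111110011100 = 40860

40860


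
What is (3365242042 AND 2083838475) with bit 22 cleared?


Step 1: 3365242042 & 2083838475 = 1209303050
Step 2: 1209303050 & ~(1 << 22) = 1209303050

1209303050


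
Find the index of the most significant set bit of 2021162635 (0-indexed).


0b1111000011110000111111010001011. Highest set bit at position 30

30


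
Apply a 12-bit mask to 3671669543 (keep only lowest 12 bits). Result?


3671669543 & 4095 = 2855

2855


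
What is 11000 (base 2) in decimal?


11000 in decimal = 24

24


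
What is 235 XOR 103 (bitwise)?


0b11101011 ^ 0b1100111 = 0b10001100 = 140

140


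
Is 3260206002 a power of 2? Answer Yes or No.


0b11000010010100101100101110110010. Multiple bits set => No

No


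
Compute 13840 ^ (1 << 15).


13840 ^ (1 << 15) = 13840 ^ 32768 = 46608

46608


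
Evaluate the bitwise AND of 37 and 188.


0b100101 & 0b10111100 = 0b100100 = 36

36


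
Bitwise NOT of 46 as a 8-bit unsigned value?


~0b101110 = 0b11010001 = 209 (8-bit unsigned)

209


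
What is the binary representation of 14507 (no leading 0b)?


14507 = 11100010101011 in binary

11100010101011


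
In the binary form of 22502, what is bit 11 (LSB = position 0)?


0b101011111100110, position 11 = 0

0


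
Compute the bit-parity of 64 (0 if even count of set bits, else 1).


0b1000000 has 1 ones => parity 1

1


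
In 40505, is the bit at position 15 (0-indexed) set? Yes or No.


0b1001111000111001, bit 15 = 1. Yes

Yes


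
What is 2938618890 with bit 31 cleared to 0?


2938618890 & ~(1 << 31) = 791135242

791135242


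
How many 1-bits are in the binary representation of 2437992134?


0b10010001010100001100111011000110 has 14 set bits

14


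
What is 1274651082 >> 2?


0b1001011111110011010000111001010 >> 2 = 0b10010111111100110100001110010 = 318662770

318662770


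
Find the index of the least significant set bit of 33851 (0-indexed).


0b1000010000111011. Lowest set bit at position 0

0


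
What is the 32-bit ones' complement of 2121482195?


2121482195 ^ 4294967295 = 2173485100

2173485100


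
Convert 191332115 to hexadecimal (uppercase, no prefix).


191332115 = B677F13 hex

B677F13


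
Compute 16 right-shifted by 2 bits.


0b10000 >> 2 = 0b100 = 4

4


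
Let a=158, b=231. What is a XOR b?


158 ^ 231 = 121

121


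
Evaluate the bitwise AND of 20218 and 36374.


0b100111011111010 & 0b1000111000010110 = 0b111000010010 = 3602

3602


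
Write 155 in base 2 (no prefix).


155 = 10011011 in binary

10011011


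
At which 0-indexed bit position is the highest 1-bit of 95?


0b1011111. Highest set bit at position 6

6


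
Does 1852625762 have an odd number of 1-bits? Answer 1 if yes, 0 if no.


0b1101110011011001101001101100010 has 17 ones => parity 1

1


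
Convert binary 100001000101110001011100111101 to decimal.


100001000101110001011100111101 in decimal = 555161405

555161405


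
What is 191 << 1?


0b10111111 << 1 = 0b101111110 = 382

382


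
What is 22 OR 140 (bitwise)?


0b10110 | 0b10001100 = 0b10011110 = 158

158


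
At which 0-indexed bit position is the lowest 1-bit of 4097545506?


0b11110100001110111001010100100010. Lowest set bit at position 1

1


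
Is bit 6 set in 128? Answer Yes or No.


0b10000000, bit 6 = 0. No

No


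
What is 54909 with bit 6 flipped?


54909 ^ (1 << 6) = 54909 ^ 64 = 54845

54845


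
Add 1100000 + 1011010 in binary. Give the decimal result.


1100000 + 1011010 = 10111010 = 186

186


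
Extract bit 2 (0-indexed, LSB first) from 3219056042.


0b10111111110111101110010110101010, position 2 = 0

0


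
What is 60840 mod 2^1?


60840 & 1 = 0

0


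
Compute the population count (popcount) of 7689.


0b1111000001001 has 6 set bits

6


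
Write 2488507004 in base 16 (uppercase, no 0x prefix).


2488507004 = 94539A7C hex

94539A7C


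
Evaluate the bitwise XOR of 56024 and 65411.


0b1101101011011000 ^ 0b1111111110000011 = 0b10010101011011 = 9563

9563


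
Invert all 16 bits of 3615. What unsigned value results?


3615 ^ 65535 = 61920

61920


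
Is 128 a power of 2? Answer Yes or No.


0b10000000. Only one bit set => Yes

Yes


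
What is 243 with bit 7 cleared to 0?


243 & ~(1 << 7) = 115

115


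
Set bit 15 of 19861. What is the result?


19861 | (1 << 15) = 19861 | 32768 = 52629

52629


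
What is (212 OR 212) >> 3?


Step 1: 212 | 212 = 212
Step 2: 212 >> 3 = 26

26


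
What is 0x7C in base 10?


7C hex = 124 decimal

124


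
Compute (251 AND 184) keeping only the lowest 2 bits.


Step 1: 251 & 184 = 184
Step 2: 184 & 3 = 0

0


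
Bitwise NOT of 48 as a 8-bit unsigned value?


~0b110000 = 0b11001111 = 207 (8-bit unsigned)

207


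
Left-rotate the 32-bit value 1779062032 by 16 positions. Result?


Rotate 0b1101010000010100101010100010000 left by 16 (32-bit) = 0b1010101000100000110101000001010 = 1427139082

1427139082


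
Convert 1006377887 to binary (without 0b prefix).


1006377887 = 111011111111000001101110011111 in binary

111011111111000001101110011111


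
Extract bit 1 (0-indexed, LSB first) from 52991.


0b1100111011111111, position 1 = 1

1


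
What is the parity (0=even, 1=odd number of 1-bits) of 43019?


0b1010100000001011 has 6 ones => parity 0

0


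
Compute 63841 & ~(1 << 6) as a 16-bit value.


63841 & ~(1 << 6) = 63777

63777


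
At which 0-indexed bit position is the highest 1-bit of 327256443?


0b10011100000011000100101111011. Highest set bit at position 28

28


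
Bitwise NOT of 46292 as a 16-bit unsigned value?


~0b1011010011010100 = 0b100101100101011 = 19243 (16-bit unsigned)

19243


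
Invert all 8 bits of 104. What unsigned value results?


104 ^ 255 = 151

151


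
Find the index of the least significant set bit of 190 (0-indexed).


0b10111110. Lowest set bit at position 1

1


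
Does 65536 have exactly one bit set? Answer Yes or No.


0b10000000000000000. Only one bit set => Yes

Yes


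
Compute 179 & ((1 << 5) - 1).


179 & 31 = 19

19


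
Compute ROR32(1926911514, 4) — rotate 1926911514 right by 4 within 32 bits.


Rotate 0b1110010110110100101011000011010 right by 4 (32-bit) = 0b10100111001011011010010101100001 = 2804786529

2804786529


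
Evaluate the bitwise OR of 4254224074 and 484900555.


0b11111101100100100100111011001010 | 0b11100111001101111111011001011 = 0b11111101111101101111111011001011 = 4260822731

4260822731


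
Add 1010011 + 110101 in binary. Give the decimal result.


1010011 + 110101 = 10001000 = 136

136


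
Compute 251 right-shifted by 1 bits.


0b11111011 >> 1 = 0b1111101 = 125

125


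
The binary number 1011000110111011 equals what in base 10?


1011000110111011 in decimal = 45499

45499


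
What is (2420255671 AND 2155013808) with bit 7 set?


Step 1: 2420255671 & 2155013808 = 2151817904
Step 2: 2151817904 | (1 << 7) = 2151817904 | 128 = 2151817904

2151817904


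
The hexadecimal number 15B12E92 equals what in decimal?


15B12E92 hex = 363933330 decimal

363933330


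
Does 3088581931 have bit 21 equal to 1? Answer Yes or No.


0b10111000000110000000010100101011, bit 21 = 0. No

No


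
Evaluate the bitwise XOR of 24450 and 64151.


0b101111110000010 ^ 0b1111101010010111 = 0b1010010100010101 = 42261

42261


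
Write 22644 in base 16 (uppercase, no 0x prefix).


22644 = 5874 hex

5874


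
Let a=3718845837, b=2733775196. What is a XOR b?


3718845837 ^ 2733775196 = 2136673489

2136673489


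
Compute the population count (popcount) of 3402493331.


0b11001010110011011110110110010011 has 19 set bits

19


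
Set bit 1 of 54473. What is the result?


54473 | (1 << 1) = 54473 | 2 = 54475

54475


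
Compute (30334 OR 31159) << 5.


Step 1: 30334 | 31159 = 32767
Step 2: 32767 << 5 = 1048544

1048544


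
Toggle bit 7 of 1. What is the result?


1 ^ (1 << 7) = 1 ^ 128 = 129

129


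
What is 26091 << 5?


0b110010111101011 << 5 = 0b11001011110101100000 = 834912

834912


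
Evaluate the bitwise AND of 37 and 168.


0b100101 & 0b10101000 = 0b100000 = 32

32


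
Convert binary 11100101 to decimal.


11100101 in decimal = 229

229


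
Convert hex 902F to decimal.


902F hex = 36911 decimal

36911


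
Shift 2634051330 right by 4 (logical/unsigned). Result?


0b10011101000000000110111100000010 >> 4 = 0b1001110100000000011011110000 = 164628208

164628208


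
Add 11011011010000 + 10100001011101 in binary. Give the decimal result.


11011011010000 + 10100001011101 = 101111100101101 = 24365

24365


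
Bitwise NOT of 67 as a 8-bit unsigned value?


~0b1000011 = 0b10111100 = 188 (8-bit unsigned)

188


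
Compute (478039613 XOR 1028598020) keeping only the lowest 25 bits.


Step 1: 478039613 ^ 1028598020 = 556885817
Step 2: 556885817 & 33554431 = 20014905

20014905


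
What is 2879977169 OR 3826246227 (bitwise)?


0b10101011101010001111011011010001 | 0b11100100000011111110001001010011 = 0b11101111101011111111011011010011 = 4021286611

4021286611


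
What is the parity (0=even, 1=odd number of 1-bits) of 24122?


0b101111000111010 has 9 ones => parity 1

1


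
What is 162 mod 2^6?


162 & 63 = 34

34


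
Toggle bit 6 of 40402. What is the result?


40402 ^ (1 << 6) = 40402 ^ 64 = 40338

40338


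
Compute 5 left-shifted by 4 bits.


0b101 << 4 = 0b1010000 = 80

80


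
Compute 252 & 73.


0b11111100 & 0b1001001 = 0b1001000 = 72

72


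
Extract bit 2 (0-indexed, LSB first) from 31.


0b11111, position 2 = 1

1


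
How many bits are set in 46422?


0b1011010101010110 has 9 set bits

9


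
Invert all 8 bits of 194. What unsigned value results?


194 ^ 255 = 61

61


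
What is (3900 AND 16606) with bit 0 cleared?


Step 1: 3900 & 16606 = 28
Step 2: 28 & ~(1 << 0) = 28

28


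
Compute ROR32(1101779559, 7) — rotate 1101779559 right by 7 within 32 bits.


Rotate 0b1000001101010111101001001100111 right by 7 (32-bit) = 0b11001110100000110101011110100100 = 3464714148

3464714148


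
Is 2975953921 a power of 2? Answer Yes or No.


0b10110001011000010111010000000001. Multiple bits set => No

No


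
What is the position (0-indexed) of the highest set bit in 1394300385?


0b1010011000110110101010111100001. Highest set bit at position 30

30


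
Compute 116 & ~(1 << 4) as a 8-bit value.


116 & ~(1 << 4) = 100

100


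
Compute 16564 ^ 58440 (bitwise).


0b100000010110100 ^ 0b1110010001001000 = 0b1010010011111100 = 42236

42236


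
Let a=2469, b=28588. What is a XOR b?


2469 ^ 28588 = 26121

26121


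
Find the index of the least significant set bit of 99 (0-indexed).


0b1100011. Lowest set bit at position 0

0


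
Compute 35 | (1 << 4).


35 | (1 << 4) = 35 | 16 = 51

51


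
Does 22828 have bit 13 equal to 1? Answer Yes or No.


0b101100100101100, bit 13 = 0. No

No


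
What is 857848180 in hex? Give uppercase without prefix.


857848180 = 3321B974 hex

3321B974


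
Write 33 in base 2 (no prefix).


33 = 100001 in binary

100001


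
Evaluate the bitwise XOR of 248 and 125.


0b11111000 ^ 0b1111101 = 0b10000101 = 133

133


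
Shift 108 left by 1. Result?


0b1101100 << 1 = 0b11011000 = 216

216


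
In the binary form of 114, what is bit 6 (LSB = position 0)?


0b1110010, position 6 = 1

1


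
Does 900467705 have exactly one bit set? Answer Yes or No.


0b110101101011000000101111111001. Multiple bits set => No

No


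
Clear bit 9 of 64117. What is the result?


64117 & ~(1 << 9) = 63605

63605


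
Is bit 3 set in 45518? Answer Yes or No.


0b1011000111001110, bit 3 = 1. Yes

Yes


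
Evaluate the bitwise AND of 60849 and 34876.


0b1110110110110001 & 0b1000100000111100 = 0b1000100000110000 = 34864

34864


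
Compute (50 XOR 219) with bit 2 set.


Step 1: 50 ^ 219 = 233
Step 2: 233 | (1 << 2) = 233 | 4 = 237

237


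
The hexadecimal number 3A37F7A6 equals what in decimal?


3A37F7A6 hex = 976746406 decimal

976746406


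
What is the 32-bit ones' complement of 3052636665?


3052636665 ^ 4294967295 = 1242330630

1242330630


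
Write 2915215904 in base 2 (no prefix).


2915215904 = 10101101110000101010101000100000 in binary

10101101110000101010101000100000


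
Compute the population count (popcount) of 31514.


0b111101100011010 has 9 set bits

9


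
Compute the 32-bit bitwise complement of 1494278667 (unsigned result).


~0b1011001000100001110001000001011 = 0b10100110111011110001110111110100 = 2800688628 (32-bit unsigned)

2800688628


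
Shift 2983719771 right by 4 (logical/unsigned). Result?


0b10110001110101111111001101011011 >> 4 = 0b1011000111010111111100110101 = 186482485

186482485


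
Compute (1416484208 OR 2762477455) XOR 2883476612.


Step 1: 1416484208 | 2762477455 = 4109230079
Step 2: 4109230079 ^ 2883476612 = 1597211515

1597211515


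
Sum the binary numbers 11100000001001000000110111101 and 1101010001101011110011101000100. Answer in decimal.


11100000001001000000110111101 + 1101010001101011110011101000100 = 10000110001110100110100100000001 = 2251974913

2251974913


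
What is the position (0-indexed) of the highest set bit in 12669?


0b11000101111101. Highest set bit at position 13

13


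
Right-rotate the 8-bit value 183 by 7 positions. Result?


Rotate 0b10110111 right by 7 (8-bit) = 0b1101111 = 111

111


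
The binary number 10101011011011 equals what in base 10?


10101011011011 in decimal = 10971

10971


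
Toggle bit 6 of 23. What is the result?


23 ^ (1 << 6) = 23 ^ 64 = 87

87


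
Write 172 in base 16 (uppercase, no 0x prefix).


172 = AC hex

AC


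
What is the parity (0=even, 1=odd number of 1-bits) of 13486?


0b11010010101110 has 8 ones => parity 0

0


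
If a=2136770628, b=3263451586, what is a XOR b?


2136770628 ^ 3263451586 = 3185105286

3185105286


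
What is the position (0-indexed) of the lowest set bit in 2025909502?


0b1111000110000001110110011111110. Lowest set bit at position 1

1


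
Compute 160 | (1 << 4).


160 | (1 << 4) = 160 | 16 = 176

176


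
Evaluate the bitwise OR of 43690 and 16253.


0b1010101010101010 | 0b11111101111101 = 0b1011111111111111 = 49151

49151


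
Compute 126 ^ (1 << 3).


126 ^ (1 << 3) = 126 ^ 8 = 118

118


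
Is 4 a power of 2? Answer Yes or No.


0b100. Only one bit set => Yes

Yes


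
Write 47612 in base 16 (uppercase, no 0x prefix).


47612 = B9FC hex

B9FC


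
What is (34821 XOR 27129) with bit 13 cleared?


Step 1: 34821 ^ 27129 = 57852
Step 2: 57852 & ~(1 << 13) = 49660

49660


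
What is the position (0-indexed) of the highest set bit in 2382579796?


0b10001110000000110100100001010100. Highest set bit at position 31

31
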